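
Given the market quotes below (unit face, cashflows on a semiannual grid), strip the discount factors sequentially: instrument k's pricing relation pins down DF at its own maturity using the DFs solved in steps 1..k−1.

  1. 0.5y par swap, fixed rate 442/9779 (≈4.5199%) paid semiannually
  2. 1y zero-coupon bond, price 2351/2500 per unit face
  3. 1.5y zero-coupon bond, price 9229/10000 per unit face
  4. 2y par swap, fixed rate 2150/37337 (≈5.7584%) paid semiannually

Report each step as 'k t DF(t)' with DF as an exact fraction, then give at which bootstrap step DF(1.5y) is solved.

1 1/2 9779/10000
2 1 2351/2500
3 3/2 9229/10000
4 2 357/400
DF(1.5y) is solved at step 3

step 1 [0.5y] swap r/2=221/9779: DF=(1 − 221/9779·(0))/(1+221/9779) = 9779/10000 ≈ 0.977900
step 2 [1y] zero: DF = P = 2351/2500 ≈ 0.940400
step 3 [1.5y] zero: DF = P = 9229/10000 ≈ 0.922900
step 4 [2y] swap r/2=1075/37337: DF=(1 − 1075/37337·(0.977900+0.940400+0.922900))/(1+1075/37337) = 357/400 ≈ 0.892500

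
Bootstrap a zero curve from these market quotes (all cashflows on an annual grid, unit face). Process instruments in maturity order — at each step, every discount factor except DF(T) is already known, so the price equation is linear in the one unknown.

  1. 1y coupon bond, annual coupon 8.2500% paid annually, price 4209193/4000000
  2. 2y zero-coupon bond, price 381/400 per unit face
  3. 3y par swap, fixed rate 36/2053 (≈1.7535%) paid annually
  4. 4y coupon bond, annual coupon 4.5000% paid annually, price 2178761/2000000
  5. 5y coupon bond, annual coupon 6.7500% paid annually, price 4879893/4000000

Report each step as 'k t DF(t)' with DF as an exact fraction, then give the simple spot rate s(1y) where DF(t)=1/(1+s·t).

step 1 [1y] bond c/1=33/400: DF=(4209193/4000000 − 33/400·(0))/(1+33/400) = 9721/10000 ≈ 0.972100
step 2 [2y] zero: DF = P = 381/400 ≈ 0.952500
step 3 [3y] swap r/1=36/2053: DF=(1 − 36/2053·(0.972100+0.952500))/(1+36/2053) = 1187/1250 ≈ 0.949600
step 4 [4y] bond c/1=9/200: DF=(2178761/2000000 − 9/200·(0.972100+0.952500+0.949600))/(1+9/200) = 9187/10000 ≈ 0.918700
step 5 [5y] bond c/1=27/400: DF=(4879893/4000000 − 27/400·(0.972100+0.952500+0.949600+0.918700))/(1+27/400) = 903/1000 ≈ 0.903000

1 1 9721/10000
2 2 381/400
3 3 1187/1250
4 4 9187/10000
5 5 903/1000
s(1y) = (1/(9721/10000) − 1)/(1) = 279/9721 ≈ 2.8701%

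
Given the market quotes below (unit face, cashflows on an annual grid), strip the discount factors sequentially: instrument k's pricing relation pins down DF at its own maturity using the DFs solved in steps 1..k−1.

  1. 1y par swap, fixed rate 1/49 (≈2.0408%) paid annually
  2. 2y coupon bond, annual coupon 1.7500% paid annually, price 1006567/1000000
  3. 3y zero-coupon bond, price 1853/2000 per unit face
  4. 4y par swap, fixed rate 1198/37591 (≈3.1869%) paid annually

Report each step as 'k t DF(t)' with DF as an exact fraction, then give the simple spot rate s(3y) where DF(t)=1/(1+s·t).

1 1 49/50
2 2 2431/2500
3 3 1853/2000
4 4 4401/5000
s(3y) = (1/(1853/2000) − 1)/(3) = 49/1853 ≈ 2.6444%

step 1 [1y] swap r/1=1/49: DF=(1 − 1/49·(0))/(1+1/49) = 49/50 ≈ 0.980000
step 2 [2y] bond c/1=7/400: DF=(1006567/1000000 − 7/400·(0.980000))/(1+7/400) = 2431/2500 ≈ 0.972400
step 3 [3y] zero: DF = P = 1853/2000 ≈ 0.926500
step 4 [4y] swap r/1=1198/37591: DF=(1 − 1198/37591·(0.980000+0.972400+0.926500))/(1+1198/37591) = 4401/5000 ≈ 0.880200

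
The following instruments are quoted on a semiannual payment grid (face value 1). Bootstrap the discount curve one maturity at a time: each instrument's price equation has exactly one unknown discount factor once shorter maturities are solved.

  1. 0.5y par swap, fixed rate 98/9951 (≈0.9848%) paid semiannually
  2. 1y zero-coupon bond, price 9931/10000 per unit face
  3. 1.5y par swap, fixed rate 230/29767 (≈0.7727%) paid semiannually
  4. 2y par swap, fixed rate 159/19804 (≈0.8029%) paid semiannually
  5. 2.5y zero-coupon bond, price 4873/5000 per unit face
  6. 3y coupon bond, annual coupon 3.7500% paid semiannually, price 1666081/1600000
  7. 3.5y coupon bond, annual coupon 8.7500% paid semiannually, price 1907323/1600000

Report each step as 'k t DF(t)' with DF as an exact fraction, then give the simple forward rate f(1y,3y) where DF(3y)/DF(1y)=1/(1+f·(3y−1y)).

1 1/2 9951/10000
2 1 9931/10000
3 3/2 1977/2000
4 2 9841/10000
5 5/2 4873/5000
6 3 9313/10000
7 7/2 4481/5000
f(1y,3y) = ((9931/10000)/(9313/10000) − 1)/(2) = 309/9313 ≈ 3.3179%

step 1 [0.5y] swap r/2=49/9951: DF=(1 − 49/9951·(0))/(1+49/9951) = 9951/10000 ≈ 0.995100
step 2 [1y] zero: DF = P = 9931/10000 ≈ 0.993100
step 3 [1.5y] swap r/2=115/29767: DF=(1 − 115/29767·(0.995100+0.993100))/(1+115/29767) = 1977/2000 ≈ 0.988500
step 4 [2y] swap r/2=159/39608: DF=(1 − 159/39608·(0.995100+0.993100+0.988500))/(1+159/39608) = 9841/10000 ≈ 0.984100
step 5 [2.5y] zero: DF = P = 4873/5000 ≈ 0.974600
step 6 [3y] bond c/2=3/160: DF=(1666081/1600000 − 3/160·(0.995100+0.993100+0.988500+0.984100+0.974600))/(1+3/160) = 9313/10000 ≈ 0.931300
step 7 [3.5y] bond c/2=7/160: DF=(1907323/1600000 − 7/160·(0.995100+0.993100+0.988500+0.984100+0.974600+0.931300))/(1+7/160) = 4481/5000 ≈ 0.896200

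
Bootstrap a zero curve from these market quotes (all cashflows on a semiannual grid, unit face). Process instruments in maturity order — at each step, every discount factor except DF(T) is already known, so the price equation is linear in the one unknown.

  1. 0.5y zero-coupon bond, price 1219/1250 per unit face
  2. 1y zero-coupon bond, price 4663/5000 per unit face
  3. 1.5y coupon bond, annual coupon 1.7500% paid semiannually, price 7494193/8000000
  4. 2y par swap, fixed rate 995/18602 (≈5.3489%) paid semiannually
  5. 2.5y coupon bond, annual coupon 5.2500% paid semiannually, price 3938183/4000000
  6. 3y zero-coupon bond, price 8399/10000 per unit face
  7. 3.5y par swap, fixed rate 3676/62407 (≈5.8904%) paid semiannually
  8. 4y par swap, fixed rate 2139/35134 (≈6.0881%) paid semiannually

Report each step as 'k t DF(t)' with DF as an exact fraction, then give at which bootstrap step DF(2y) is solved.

1 1/2 1219/1250
2 1 4663/5000
3 3/2 9121/10000
4 2 1801/2000
5 5/2 4321/5000
6 3 8399/10000
7 7/2 4081/5000
8 4 7861/10000
DF(2y) is solved at step 4

step 1 [0.5y] zero: DF = P = 1219/1250 ≈ 0.975200
step 2 [1y] zero: DF = P = 4663/5000 ≈ 0.932600
step 3 [1.5y] bond c/2=7/800: DF=(7494193/8000000 − 7/800·(0.975200+0.932600))/(1+7/800) = 9121/10000 ≈ 0.912100
step 4 [2y] swap r/2=995/37204: DF=(1 − 995/37204·(0.975200+0.932600+0.912100))/(1+995/37204) = 1801/2000 ≈ 0.900500
step 5 [2.5y] bond c/2=21/800: DF=(3938183/4000000 − 21/800·(0.975200+0.932600+0.912100+0.900500))/(1+21/800) = 4321/5000 ≈ 0.864200
step 6 [3y] zero: DF = P = 8399/10000 ≈ 0.839900
step 7 [3.5y] swap r/2=1838/62407: DF=(1 − 1838/62407·(0.975200+0.932600+0.912100+0.900500+0.864200+0.839900))/(1+1838/62407) = 4081/5000 ≈ 0.816200
step 8 [4y] swap r/2=2139/70268: DF=(1 − 2139/70268·(0.975200+0.932600+0.912100+0.900500+0.864200+0.839900+0.816200))/(1+2139/70268) = 7861/10000 ≈ 0.786100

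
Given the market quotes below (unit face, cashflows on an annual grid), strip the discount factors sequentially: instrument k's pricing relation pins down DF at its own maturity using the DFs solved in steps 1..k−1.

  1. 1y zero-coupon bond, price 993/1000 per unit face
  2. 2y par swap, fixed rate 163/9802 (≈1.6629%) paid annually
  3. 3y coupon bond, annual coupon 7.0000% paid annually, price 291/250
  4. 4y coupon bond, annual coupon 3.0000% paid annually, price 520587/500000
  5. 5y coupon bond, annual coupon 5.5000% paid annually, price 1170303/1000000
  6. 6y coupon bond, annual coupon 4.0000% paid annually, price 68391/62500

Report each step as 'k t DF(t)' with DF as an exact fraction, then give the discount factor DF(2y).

1 1 993/1000
2 2 4837/5000
3 3 2399/2500
4 4 4629/5000
5 5 568/625
6 6 8693/10000
DF(2y) = 4837/5000 ≈ 0.967400

step 1 [1y] zero: DF = P = 993/1000 ≈ 0.993000
step 2 [2y] swap r/1=163/9802: DF=(1 − 163/9802·(0.993000))/(1+163/9802) = 4837/5000 ≈ 0.967400
step 3 [3y] bond c/1=7/100: DF=(291/250 − 7/100·(0.993000+0.967400))/(1+7/100) = 2399/2500 ≈ 0.959600
step 4 [4y] bond c/1=3/100: DF=(520587/500000 − 3/100·(0.993000+0.967400+0.959600))/(1+3/100) = 4629/5000 ≈ 0.925800
step 5 [5y] bond c/1=11/200: DF=(1170303/1000000 − 11/200·(0.993000+0.967400+0.959600+0.925800))/(1+11/200) = 568/625 ≈ 0.908800
step 6 [6y] bond c/1=1/25: DF=(68391/62500 − 1/25·(0.993000+0.967400+0.959600+0.925800+0.908800))/(1+1/25) = 8693/10000 ≈ 0.869300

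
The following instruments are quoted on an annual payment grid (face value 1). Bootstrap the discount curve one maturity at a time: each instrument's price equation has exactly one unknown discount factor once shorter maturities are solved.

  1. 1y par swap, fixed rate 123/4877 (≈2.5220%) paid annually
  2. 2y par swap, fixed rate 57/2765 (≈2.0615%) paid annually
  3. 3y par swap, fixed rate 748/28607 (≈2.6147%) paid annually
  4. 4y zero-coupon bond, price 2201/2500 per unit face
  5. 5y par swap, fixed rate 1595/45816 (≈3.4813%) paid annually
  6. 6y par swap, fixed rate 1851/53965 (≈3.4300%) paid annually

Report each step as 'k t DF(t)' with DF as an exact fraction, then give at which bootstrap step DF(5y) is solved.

1 1 4877/5000
2 2 9601/10000
3 3 2313/2500
4 4 2201/2500
5 5 1681/2000
6 6 8149/10000
DF(5y) is solved at step 5

step 1 [1y] swap r/1=123/4877: DF=(1 − 123/4877·(0))/(1+123/4877) = 4877/5000 ≈ 0.975400
step 2 [2y] swap r/1=57/2765: DF=(1 − 57/2765·(0.975400))/(1+57/2765) = 9601/10000 ≈ 0.960100
step 3 [3y] swap r/1=748/28607: DF=(1 − 748/28607·(0.975400+0.960100))/(1+748/28607) = 2313/2500 ≈ 0.925200
step 4 [4y] zero: DF = P = 2201/2500 ≈ 0.880400
step 5 [5y] swap r/1=1595/45816: DF=(1 − 1595/45816·(0.975400+0.960100+0.925200+0.880400))/(1+1595/45816) = 1681/2000 ≈ 0.840500
step 6 [6y] swap r/1=1851/53965: DF=(1 − 1851/53965·(0.975400+0.960100+0.925200+0.880400+0.840500))/(1+1851/53965) = 8149/10000 ≈ 0.814900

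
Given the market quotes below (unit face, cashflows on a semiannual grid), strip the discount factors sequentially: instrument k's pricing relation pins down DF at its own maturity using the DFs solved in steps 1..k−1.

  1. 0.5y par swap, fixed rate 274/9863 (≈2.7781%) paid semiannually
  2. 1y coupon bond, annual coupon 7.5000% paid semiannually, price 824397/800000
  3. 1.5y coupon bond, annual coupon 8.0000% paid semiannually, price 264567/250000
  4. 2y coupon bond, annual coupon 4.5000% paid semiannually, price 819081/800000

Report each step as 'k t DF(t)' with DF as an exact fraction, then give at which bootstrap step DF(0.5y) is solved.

1 1/2 9863/10000
2 1 1197/1250
3 3/2 2357/2500
4 2 4689/5000
DF(0.5y) is solved at step 1

step 1 [0.5y] swap r/2=137/9863: DF=(1 − 137/9863·(0))/(1+137/9863) = 9863/10000 ≈ 0.986300
step 2 [1y] bond c/2=3/80: DF=(824397/800000 − 3/80·(0.986300))/(1+3/80) = 1197/1250 ≈ 0.957600
step 3 [1.5y] bond c/2=1/25: DF=(264567/250000 − 1/25·(0.986300+0.957600))/(1+1/25) = 2357/2500 ≈ 0.942800
step 4 [2y] bond c/2=9/400: DF=(819081/800000 − 9/400·(0.986300+0.957600+0.942800))/(1+9/400) = 4689/5000 ≈ 0.937800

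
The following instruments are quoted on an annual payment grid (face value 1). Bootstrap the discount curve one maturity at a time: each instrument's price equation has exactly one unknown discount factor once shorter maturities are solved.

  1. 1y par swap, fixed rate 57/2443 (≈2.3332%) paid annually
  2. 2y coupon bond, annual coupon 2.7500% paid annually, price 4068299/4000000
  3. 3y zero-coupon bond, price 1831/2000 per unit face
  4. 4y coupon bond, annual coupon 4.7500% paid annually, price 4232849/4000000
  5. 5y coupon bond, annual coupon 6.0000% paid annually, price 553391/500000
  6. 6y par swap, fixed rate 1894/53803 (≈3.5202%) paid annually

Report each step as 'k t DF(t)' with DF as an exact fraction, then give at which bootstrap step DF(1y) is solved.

1 1 2443/2500
2 2 9637/10000
3 3 1831/2000
4 4 8807/10000
5 5 4163/5000
6 6 4053/5000
DF(1y) is solved at step 1

step 1 [1y] swap r/1=57/2443: DF=(1 − 57/2443·(0))/(1+57/2443) = 2443/2500 ≈ 0.977200
step 2 [2y] bond c/1=11/400: DF=(4068299/4000000 − 11/400·(0.977200))/(1+11/400) = 9637/10000 ≈ 0.963700
step 3 [3y] zero: DF = P = 1831/2000 ≈ 0.915500
step 4 [4y] bond c/1=19/400: DF=(4232849/4000000 − 19/400·(0.977200+0.963700+0.915500))/(1+19/400) = 8807/10000 ≈ 0.880700
step 5 [5y] bond c/1=3/50: DF=(553391/500000 − 3/50·(0.977200+0.963700+0.915500+0.880700))/(1+3/50) = 4163/5000 ≈ 0.832600
step 6 [6y] swap r/1=1894/53803: DF=(1 − 1894/53803·(0.977200+0.963700+0.915500+0.880700+0.832600))/(1+1894/53803) = 4053/5000 ≈ 0.810600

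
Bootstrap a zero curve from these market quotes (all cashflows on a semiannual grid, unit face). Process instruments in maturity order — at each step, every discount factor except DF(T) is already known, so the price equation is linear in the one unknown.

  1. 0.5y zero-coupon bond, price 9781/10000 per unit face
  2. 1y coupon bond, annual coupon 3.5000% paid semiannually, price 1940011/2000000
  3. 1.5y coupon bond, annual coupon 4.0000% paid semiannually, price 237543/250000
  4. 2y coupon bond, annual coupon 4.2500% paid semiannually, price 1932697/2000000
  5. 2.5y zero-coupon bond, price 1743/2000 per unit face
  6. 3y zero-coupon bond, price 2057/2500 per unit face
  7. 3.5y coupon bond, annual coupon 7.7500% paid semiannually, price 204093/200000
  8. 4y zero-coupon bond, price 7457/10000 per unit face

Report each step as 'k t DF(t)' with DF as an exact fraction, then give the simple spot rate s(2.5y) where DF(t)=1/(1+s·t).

1 1/2 9781/10000
2 1 1873/2000
3 3/2 447/500
4 2 4439/5000
5 5/2 1743/2000
6 3 2057/2500
7 7/2 7813/10000
8 4 7457/10000
s(2.5y) = (1/(1743/2000) − 1)/(5/2) = 514/8715 ≈ 5.8979%

step 1 [0.5y] zero: DF = P = 9781/10000 ≈ 0.978100
step 2 [1y] bond c/2=7/400: DF=(1940011/2000000 − 7/400·(0.978100))/(1+7/400) = 1873/2000 ≈ 0.936500
step 3 [1.5y] bond c/2=1/50: DF=(237543/250000 − 1/50·(0.978100+0.936500))/(1+1/50) = 447/500 ≈ 0.894000
step 4 [2y] bond c/2=17/800: DF=(1932697/2000000 − 17/800·(0.978100+0.936500+0.894000))/(1+17/800) = 4439/5000 ≈ 0.887800
step 5 [2.5y] zero: DF = P = 1743/2000 ≈ 0.871500
step 6 [3y] zero: DF = P = 2057/2500 ≈ 0.822800
step 7 [3.5y] bond c/2=31/800: DF=(204093/200000 − 31/800·(0.978100+0.936500+0.894000+0.887800+0.871500+0.822800))/(1+31/800) = 7813/10000 ≈ 0.781300
step 8 [4y] zero: DF = P = 7457/10000 ≈ 0.745700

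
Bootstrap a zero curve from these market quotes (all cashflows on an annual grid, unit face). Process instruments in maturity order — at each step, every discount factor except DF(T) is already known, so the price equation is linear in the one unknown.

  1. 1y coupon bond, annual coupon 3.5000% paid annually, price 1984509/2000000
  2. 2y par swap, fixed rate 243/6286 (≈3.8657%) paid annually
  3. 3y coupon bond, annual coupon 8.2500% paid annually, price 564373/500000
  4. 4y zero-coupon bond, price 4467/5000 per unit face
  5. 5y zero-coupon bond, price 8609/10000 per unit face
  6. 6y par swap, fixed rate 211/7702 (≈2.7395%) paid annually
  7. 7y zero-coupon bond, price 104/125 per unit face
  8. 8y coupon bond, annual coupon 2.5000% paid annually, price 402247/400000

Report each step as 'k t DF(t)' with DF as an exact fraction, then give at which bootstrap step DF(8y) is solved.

step 1 [1y] bond c/1=7/200: DF=(1984509/2000000 − 7/200·(0))/(1+7/200) = 9587/10000 ≈ 0.958700
step 2 [2y] swap r/1=243/6286: DF=(1 − 243/6286·(0.958700))/(1+243/6286) = 9271/10000 ≈ 0.927100
step 3 [3y] bond c/1=33/400: DF=(564373/500000 − 33/400·(0.958700+0.927100))/(1+33/400) = 899/1000 ≈ 0.899000
step 4 [4y] zero: DF = P = 4467/5000 ≈ 0.893400
step 5 [5y] zero: DF = P = 8609/10000 ≈ 0.860900
step 6 [6y] swap r/1=211/7702: DF=(1 − 211/7702·(0.958700+0.927100+0.899000+0.893400+0.860900))/(1+211/7702) = 8523/10000 ≈ 0.852300
step 7 [7y] zero: DF = P = 104/125 ≈ 0.832000
step 8 [8y] bond c/1=1/40: DF=(402247/400000 − 1/40·(0.958700+0.927100+0.899000+0.893400+0.860900+0.852300+0.832000))/(1+1/40) = 8293/10000 ≈ 0.829300

1 1 9587/10000
2 2 9271/10000
3 3 899/1000
4 4 4467/5000
5 5 8609/10000
6 6 8523/10000
7 7 104/125
8 8 8293/10000
DF(8y) is solved at step 8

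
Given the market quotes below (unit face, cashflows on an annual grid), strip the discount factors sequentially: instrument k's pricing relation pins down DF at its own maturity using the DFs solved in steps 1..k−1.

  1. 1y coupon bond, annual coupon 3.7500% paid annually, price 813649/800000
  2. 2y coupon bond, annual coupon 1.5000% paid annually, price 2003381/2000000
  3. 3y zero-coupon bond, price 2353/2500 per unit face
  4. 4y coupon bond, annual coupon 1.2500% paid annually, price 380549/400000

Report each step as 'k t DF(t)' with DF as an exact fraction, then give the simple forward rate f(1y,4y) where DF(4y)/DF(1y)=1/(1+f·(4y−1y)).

step 1 [1y] bond c/1=3/80: DF=(813649/800000 − 3/80·(0))/(1+3/80) = 9803/10000 ≈ 0.980300
step 2 [2y] bond c/1=3/200: DF=(2003381/2000000 − 3/200·(0.980300))/(1+3/200) = 2431/2500 ≈ 0.972400
step 3 [3y] zero: DF = P = 2353/2500 ≈ 0.941200
step 4 [4y] bond c/1=1/80: DF=(380549/400000 − 1/80·(0.980300+0.972400+0.941200))/(1+1/80) = 9039/10000 ≈ 0.903900

1 1 9803/10000
2 2 2431/2500
3 3 2353/2500
4 4 9039/10000
f(1y,4y) = ((9803/10000)/(9039/10000) − 1)/(3) = 764/27117 ≈ 2.8174%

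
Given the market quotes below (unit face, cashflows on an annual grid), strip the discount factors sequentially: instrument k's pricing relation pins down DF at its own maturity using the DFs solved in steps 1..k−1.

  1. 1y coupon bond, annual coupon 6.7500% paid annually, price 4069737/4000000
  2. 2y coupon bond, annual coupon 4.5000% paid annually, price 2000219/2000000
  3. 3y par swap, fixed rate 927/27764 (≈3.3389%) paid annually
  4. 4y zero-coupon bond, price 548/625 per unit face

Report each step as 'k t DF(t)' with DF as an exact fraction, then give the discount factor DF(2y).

1 1 9531/10000
2 2 229/250
3 3 9073/10000
4 4 548/625
DF(2y) = 229/250 ≈ 0.916000

step 1 [1y] bond c/1=27/400: DF=(4069737/4000000 − 27/400·(0))/(1+27/400) = 9531/10000 ≈ 0.953100
step 2 [2y] bond c/1=9/200: DF=(2000219/2000000 − 9/200·(0.953100))/(1+9/200) = 229/250 ≈ 0.916000
step 3 [3y] swap r/1=927/27764: DF=(1 − 927/27764·(0.953100+0.916000))/(1+927/27764) = 9073/10000 ≈ 0.907300
step 4 [4y] zero: DF = P = 548/625 ≈ 0.876800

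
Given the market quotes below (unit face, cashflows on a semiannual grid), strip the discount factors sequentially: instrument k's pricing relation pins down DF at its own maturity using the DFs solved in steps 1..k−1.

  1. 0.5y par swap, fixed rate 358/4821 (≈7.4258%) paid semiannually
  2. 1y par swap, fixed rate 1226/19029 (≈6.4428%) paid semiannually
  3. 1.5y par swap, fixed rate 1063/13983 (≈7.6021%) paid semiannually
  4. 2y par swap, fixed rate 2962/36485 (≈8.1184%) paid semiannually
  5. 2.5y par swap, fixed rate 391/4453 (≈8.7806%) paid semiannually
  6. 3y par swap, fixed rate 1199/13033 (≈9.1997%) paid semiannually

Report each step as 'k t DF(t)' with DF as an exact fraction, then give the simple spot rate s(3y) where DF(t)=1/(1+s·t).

1 1/2 4821/5000
2 1 9387/10000
3 3/2 8937/10000
4 2 8519/10000
5 5/2 1609/2000
6 3 3801/5000
s(3y) = (1/(3801/5000) − 1)/(3) = 1199/11403 ≈ 10.5148%

step 1 [0.5y] swap r/2=179/4821: DF=(1 − 179/4821·(0))/(1+179/4821) = 4821/5000 ≈ 0.964200
step 2 [1y] swap r/2=613/19029: DF=(1 − 613/19029·(0.964200))/(1+613/19029) = 9387/10000 ≈ 0.938700
step 3 [1.5y] swap r/2=1063/27966: DF=(1 − 1063/27966·(0.964200+0.938700))/(1+1063/27966) = 8937/10000 ≈ 0.893700
step 4 [2y] swap r/2=1481/36485: DF=(1 − 1481/36485·(0.964200+0.938700+0.893700))/(1+1481/36485) = 8519/10000 ≈ 0.851900
step 5 [2.5y] swap r/2=391/8906: DF=(1 − 391/8906·(0.964200+0.938700+0.893700+0.851900))/(1+391/8906) = 1609/2000 ≈ 0.804500
step 6 [3y] swap r/2=1199/26066: DF=(1 − 1199/26066·(0.964200+0.938700+0.893700+0.851900+0.804500))/(1+1199/26066) = 3801/5000 ≈ 0.760200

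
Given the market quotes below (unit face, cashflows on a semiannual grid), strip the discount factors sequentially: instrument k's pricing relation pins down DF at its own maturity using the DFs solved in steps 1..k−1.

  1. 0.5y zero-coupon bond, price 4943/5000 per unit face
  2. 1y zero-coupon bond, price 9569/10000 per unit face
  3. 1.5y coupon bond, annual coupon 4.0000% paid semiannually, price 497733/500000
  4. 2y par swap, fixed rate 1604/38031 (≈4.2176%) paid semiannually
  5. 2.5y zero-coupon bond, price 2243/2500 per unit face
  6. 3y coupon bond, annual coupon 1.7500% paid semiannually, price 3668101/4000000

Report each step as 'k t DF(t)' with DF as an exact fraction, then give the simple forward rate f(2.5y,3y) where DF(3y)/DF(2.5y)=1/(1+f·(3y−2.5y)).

1 1/2 4943/5000
2 1 9569/10000
3 3/2 4689/5000
4 2 4599/5000
5 5/2 2243/2500
6 3 8683/10000
f(2.5y,3y) = ((2243/2500)/(8683/10000) − 1)/(1/2) = 578/8683 ≈ 6.6567%

step 1 [0.5y] zero: DF = P = 4943/5000 ≈ 0.988600
step 2 [1y] zero: DF = P = 9569/10000 ≈ 0.956900
step 3 [1.5y] bond c/2=1/50: DF=(497733/500000 − 1/50·(0.988600+0.956900))/(1+1/50) = 4689/5000 ≈ 0.937800
step 4 [2y] swap r/2=802/38031: DF=(1 − 802/38031·(0.988600+0.956900+0.937800))/(1+802/38031) = 4599/5000 ≈ 0.919800
step 5 [2.5y] zero: DF = P = 2243/2500 ≈ 0.897200
step 6 [3y] bond c/2=7/800: DF=(3668101/4000000 − 7/800·(0.988600+0.956900+0.937800+0.919800+0.897200))/(1+7/800) = 8683/10000 ≈ 0.868300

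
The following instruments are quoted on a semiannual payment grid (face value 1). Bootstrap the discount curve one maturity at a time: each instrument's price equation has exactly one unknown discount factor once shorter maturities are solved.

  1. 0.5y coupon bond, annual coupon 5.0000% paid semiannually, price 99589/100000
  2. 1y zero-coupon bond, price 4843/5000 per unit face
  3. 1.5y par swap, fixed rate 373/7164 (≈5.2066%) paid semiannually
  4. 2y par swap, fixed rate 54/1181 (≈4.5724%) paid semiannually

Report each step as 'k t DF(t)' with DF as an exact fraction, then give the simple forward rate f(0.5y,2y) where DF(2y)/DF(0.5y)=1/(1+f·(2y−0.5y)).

1 1/2 2429/2500
2 1 4843/5000
3 3/2 4627/5000
4 2 571/625
f(0.5y,2y) = ((2429/2500)/(571/625) − 1)/(3/2) = 145/3426 ≈ 4.2323%

step 1 [0.5y] bond c/2=1/40: DF=(99589/100000 − 1/40·(0))/(1+1/40) = 2429/2500 ≈ 0.971600
step 2 [1y] zero: DF = P = 4843/5000 ≈ 0.968600
step 3 [1.5y] swap r/2=373/14328: DF=(1 − 373/14328·(0.971600+0.968600))/(1+373/14328) = 4627/5000 ≈ 0.925400
step 4 [2y] swap r/2=27/1181: DF=(1 − 27/1181·(0.971600+0.968600+0.925400))/(1+27/1181) = 571/625 ≈ 0.913600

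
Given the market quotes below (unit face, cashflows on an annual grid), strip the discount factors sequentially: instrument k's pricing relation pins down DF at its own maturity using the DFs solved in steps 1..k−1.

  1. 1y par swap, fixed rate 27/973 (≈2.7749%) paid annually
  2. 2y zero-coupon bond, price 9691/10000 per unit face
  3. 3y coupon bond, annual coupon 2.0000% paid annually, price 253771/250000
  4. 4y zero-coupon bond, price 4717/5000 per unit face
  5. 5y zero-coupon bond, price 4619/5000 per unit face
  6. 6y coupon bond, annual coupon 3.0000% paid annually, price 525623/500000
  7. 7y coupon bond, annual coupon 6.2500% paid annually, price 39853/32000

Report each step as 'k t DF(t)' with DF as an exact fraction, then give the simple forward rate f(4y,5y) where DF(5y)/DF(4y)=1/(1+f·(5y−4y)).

1 1 973/1000
2 2 9691/10000
3 3 9571/10000
4 4 4717/5000
5 5 4619/5000
6 6 4409/5000
7 7 8399/10000
f(4y,5y) = ((4717/5000)/(4619/5000) − 1)/(1) = 98/4619 ≈ 2.1217%

step 1 [1y] swap r/1=27/973: DF=(1 − 27/973·(0))/(1+27/973) = 973/1000 ≈ 0.973000
step 2 [2y] zero: DF = P = 9691/10000 ≈ 0.969100
step 3 [3y] bond c/1=1/50: DF=(253771/250000 − 1/50·(0.973000+0.969100))/(1+1/50) = 9571/10000 ≈ 0.957100
step 4 [4y] zero: DF = P = 4717/5000 ≈ 0.943400
step 5 [5y] zero: DF = P = 4619/5000 ≈ 0.923800
step 6 [6y] bond c/1=3/100: DF=(525623/500000 − 3/100·(0.973000+0.969100+0.957100+0.943400+0.923800))/(1+3/100) = 4409/5000 ≈ 0.881800
step 7 [7y] bond c/1=1/16: DF=(39853/32000 − 1/16·(0.973000+0.969100+0.957100+0.943400+0.923800+0.881800))/(1+1/16) = 8399/10000 ≈ 0.839900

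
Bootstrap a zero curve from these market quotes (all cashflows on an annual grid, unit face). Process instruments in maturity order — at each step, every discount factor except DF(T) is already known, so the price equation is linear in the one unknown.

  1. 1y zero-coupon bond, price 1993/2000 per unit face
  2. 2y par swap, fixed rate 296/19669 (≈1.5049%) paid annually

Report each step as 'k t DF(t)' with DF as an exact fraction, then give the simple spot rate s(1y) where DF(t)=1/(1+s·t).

step 1 [1y] zero: DF = P = 1993/2000 ≈ 0.996500
step 2 [2y] swap r/1=296/19669: DF=(1 − 296/19669·(0.996500))/(1+296/19669) = 1213/1250 ≈ 0.970400

1 1 1993/2000
2 2 1213/1250
s(1y) = (1/(1993/2000) − 1)/(1) = 7/1993 ≈ 0.3512%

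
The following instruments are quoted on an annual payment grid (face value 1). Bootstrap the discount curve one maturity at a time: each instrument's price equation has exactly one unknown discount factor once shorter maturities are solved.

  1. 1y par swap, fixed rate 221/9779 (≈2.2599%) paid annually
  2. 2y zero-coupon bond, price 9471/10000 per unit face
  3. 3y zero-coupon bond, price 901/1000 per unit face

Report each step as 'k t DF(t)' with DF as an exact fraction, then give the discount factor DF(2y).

1 1 9779/10000
2 2 9471/10000
3 3 901/1000
DF(2y) = 9471/10000 ≈ 0.947100

step 1 [1y] swap r/1=221/9779: DF=(1 − 221/9779·(0))/(1+221/9779) = 9779/10000 ≈ 0.977900
step 2 [2y] zero: DF = P = 9471/10000 ≈ 0.947100
step 3 [3y] zero: DF = P = 901/1000 ≈ 0.901000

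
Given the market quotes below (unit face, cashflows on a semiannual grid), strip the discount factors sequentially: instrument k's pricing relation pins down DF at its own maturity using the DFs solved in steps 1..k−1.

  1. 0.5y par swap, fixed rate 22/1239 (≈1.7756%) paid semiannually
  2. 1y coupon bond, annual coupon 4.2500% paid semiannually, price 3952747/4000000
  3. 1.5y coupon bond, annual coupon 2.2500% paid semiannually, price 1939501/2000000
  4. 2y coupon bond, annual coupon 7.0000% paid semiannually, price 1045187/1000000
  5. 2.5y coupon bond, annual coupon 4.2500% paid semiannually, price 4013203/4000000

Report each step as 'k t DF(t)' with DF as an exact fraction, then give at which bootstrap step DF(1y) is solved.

step 1 [0.5y] swap r/2=11/1239: DF=(1 − 11/1239·(0))/(1+11/1239) = 1239/1250 ≈ 0.991200
step 2 [1y] bond c/2=17/800: DF=(3952747/4000000 − 17/800·(0.991200))/(1+17/800) = 947/1000 ≈ 0.947000
step 3 [1.5y] bond c/2=9/800: DF=(1939501/2000000 − 9/800·(0.991200+0.947000))/(1+9/800) = 4687/5000 ≈ 0.937400
step 4 [2y] bond c/2=7/200: DF=(1045187/1000000 − 7/200·(0.991200+0.947000+0.937400))/(1+7/200) = 4563/5000 ≈ 0.912600
step 5 [2.5y] bond c/2=17/800: DF=(4013203/4000000 − 17/800·(0.991200+0.947000+0.937400+0.912600))/(1+17/800) = 2259/2500 ≈ 0.903600

1 1/2 1239/1250
2 1 947/1000
3 3/2 4687/5000
4 2 4563/5000
5 5/2 2259/2500
DF(1y) is solved at step 2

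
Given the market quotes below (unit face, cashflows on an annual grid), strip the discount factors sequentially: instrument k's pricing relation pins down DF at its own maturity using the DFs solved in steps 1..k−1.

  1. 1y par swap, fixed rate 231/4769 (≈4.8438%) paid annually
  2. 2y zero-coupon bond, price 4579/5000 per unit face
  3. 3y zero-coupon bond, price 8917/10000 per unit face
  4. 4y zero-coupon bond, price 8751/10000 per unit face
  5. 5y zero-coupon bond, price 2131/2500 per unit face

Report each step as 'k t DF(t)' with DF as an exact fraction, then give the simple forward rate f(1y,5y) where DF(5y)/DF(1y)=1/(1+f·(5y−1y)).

1 1 4769/5000
2 2 4579/5000
3 3 8917/10000
4 4 8751/10000
5 5 2131/2500
f(1y,5y) = ((4769/5000)/(2131/2500) − 1)/(4) = 507/17048 ≈ 2.9740%

step 1 [1y] swap r/1=231/4769: DF=(1 − 231/4769·(0))/(1+231/4769) = 4769/5000 ≈ 0.953800
step 2 [2y] zero: DF = P = 4579/5000 ≈ 0.915800
step 3 [3y] zero: DF = P = 8917/10000 ≈ 0.891700
step 4 [4y] zero: DF = P = 8751/10000 ≈ 0.875100
step 5 [5y] zero: DF = P = 2131/2500 ≈ 0.852400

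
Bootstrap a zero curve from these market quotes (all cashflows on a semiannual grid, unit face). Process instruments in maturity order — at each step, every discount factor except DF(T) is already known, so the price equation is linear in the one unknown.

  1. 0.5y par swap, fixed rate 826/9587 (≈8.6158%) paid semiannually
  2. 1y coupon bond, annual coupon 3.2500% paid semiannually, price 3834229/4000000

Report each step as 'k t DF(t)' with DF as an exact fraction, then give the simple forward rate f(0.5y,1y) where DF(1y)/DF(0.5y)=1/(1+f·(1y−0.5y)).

step 1 [0.5y] swap r/2=413/9587: DF=(1 − 413/9587·(0))/(1+413/9587) = 9587/10000 ≈ 0.958700
step 2 [1y] bond c/2=13/800: DF=(3834229/4000000 − 13/800·(0.958700))/(1+13/800) = 9279/10000 ≈ 0.927900

1 1/2 9587/10000
2 1 9279/10000
f(0.5y,1y) = ((9587/10000)/(9279/10000) − 1)/(1/2) = 616/9279 ≈ 6.6386%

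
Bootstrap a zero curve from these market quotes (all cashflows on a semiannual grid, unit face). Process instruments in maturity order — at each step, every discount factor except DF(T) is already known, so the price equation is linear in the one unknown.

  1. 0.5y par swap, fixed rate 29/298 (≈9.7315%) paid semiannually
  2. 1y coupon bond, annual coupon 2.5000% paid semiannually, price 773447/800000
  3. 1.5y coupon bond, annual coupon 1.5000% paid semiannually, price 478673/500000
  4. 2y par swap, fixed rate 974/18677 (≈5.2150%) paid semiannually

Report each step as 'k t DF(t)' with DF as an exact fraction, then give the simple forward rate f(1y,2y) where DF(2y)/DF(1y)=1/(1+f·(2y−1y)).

1 1/2 596/625
2 1 9431/10000
3 3/2 9361/10000
4 2 4513/5000
f(1y,2y) = ((9431/10000)/(4513/5000) − 1)/(1) = 405/9026 ≈ 4.4870%

step 1 [0.5y] swap r/2=29/596: DF=(1 − 29/596·(0))/(1+29/596) = 596/625 ≈ 0.953600
step 2 [1y] bond c/2=1/80: DF=(773447/800000 − 1/80·(0.953600))/(1+1/80) = 9431/10000 ≈ 0.943100
step 3 [1.5y] bond c/2=3/400: DF=(478673/500000 − 3/400·(0.953600+0.943100))/(1+3/400) = 9361/10000 ≈ 0.936100
step 4 [2y] swap r/2=487/18677: DF=(1 − 487/18677·(0.953600+0.943100+0.936100))/(1+487/18677) = 4513/5000 ≈ 0.902600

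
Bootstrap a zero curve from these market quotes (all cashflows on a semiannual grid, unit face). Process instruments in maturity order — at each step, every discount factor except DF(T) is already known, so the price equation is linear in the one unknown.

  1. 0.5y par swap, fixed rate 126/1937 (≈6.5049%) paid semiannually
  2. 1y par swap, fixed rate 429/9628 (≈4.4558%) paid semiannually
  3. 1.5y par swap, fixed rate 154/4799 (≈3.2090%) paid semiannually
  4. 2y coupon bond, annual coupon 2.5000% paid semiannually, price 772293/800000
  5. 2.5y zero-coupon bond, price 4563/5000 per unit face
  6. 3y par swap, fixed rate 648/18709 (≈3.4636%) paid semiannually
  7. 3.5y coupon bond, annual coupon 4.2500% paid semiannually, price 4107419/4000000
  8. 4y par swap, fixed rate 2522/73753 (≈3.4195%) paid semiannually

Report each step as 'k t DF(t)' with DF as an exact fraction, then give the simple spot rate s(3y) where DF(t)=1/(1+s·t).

1 1/2 1937/2000
2 1 9571/10000
3 3/2 4769/5000
4 2 9179/10000
5 5/2 4563/5000
6 3 2257/2500
7 7/2 8887/10000
8 4 8739/10000
s(3y) = (1/(2257/2500) − 1)/(3) = 81/2257 ≈ 3.5888%

step 1 [0.5y] swap r/2=63/1937: DF=(1 − 63/1937·(0))/(1+63/1937) = 1937/2000 ≈ 0.968500
step 2 [1y] swap r/2=429/19256: DF=(1 − 429/19256·(0.968500))/(1+429/19256) = 9571/10000 ≈ 0.957100
step 3 [1.5y] swap r/2=77/4799: DF=(1 − 77/4799·(0.968500+0.957100))/(1+77/4799) = 4769/5000 ≈ 0.953800
step 4 [2y] bond c/2=1/80: DF=(772293/800000 − 1/80·(0.968500+0.957100+0.953800))/(1+1/80) = 9179/10000 ≈ 0.917900
step 5 [2.5y] zero: DF = P = 4563/5000 ≈ 0.912600
step 6 [3y] swap r/2=324/18709: DF=(1 − 324/18709·(0.968500+0.957100+0.953800+0.917900+0.912600))/(1+324/18709) = 2257/2500 ≈ 0.902800
step 7 [3.5y] bond c/2=17/800: DF=(4107419/4000000 − 17/800·(0.968500+0.957100+0.953800+0.917900+0.912600+0.902800))/(1+17/800) = 8887/10000 ≈ 0.888700
step 8 [4y] swap r/2=1261/73753: DF=(1 − 1261/73753·(0.968500+0.957100+0.953800+0.917900+0.912600+0.902800+0.888700))/(1+1261/73753) = 8739/10000 ≈ 0.873900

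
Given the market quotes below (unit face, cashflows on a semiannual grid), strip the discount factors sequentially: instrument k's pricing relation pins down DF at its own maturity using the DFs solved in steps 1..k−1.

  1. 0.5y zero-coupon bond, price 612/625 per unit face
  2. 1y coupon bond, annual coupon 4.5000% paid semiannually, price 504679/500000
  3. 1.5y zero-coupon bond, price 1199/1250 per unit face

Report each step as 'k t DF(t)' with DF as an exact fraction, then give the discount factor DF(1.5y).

1 1/2 612/625
2 1 1207/1250
3 3/2 1199/1250
DF(1.5y) = 1199/1250 ≈ 0.959200

step 1 [0.5y] zero: DF = P = 612/625 ≈ 0.979200
step 2 [1y] bond c/2=9/400: DF=(504679/500000 − 9/400·(0.979200))/(1+9/400) = 1207/1250 ≈ 0.965600
step 3 [1.5y] zero: DF = P = 1199/1250 ≈ 0.959200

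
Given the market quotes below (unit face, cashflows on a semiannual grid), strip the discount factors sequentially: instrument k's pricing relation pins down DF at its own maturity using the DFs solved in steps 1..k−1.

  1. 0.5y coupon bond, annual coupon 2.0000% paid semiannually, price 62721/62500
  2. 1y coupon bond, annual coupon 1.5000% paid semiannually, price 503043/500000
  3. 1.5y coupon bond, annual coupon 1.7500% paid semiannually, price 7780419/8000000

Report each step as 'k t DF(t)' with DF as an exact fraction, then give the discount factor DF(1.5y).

1 1/2 621/625
2 1 1239/1250
3 3/2 9469/10000
DF(1.5y) = 9469/10000 ≈ 0.946900

step 1 [0.5y] bond c/2=1/100: DF=(62721/62500 − 1/100·(0))/(1+1/100) = 621/625 ≈ 0.993600
step 2 [1y] bond c/2=3/400: DF=(503043/500000 − 3/400·(0.993600))/(1+3/400) = 1239/1250 ≈ 0.991200
step 3 [1.5y] bond c/2=7/800: DF=(7780419/8000000 − 7/800·(0.993600+0.991200))/(1+7/800) = 9469/10000 ≈ 0.946900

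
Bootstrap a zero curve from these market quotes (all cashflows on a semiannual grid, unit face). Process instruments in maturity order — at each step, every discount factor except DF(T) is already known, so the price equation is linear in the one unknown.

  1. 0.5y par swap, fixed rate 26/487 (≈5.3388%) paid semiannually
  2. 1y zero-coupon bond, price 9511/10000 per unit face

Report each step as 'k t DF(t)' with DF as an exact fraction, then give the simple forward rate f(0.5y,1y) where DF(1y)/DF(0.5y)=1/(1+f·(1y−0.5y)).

step 1 [0.5y] swap r/2=13/487: DF=(1 − 13/487·(0))/(1+13/487) = 487/500 ≈ 0.974000
step 2 [1y] zero: DF = P = 9511/10000 ≈ 0.951100

1 1/2 487/500
2 1 9511/10000
f(0.5y,1y) = ((487/500)/(9511/10000) − 1)/(1/2) = 458/9511 ≈ 4.8155%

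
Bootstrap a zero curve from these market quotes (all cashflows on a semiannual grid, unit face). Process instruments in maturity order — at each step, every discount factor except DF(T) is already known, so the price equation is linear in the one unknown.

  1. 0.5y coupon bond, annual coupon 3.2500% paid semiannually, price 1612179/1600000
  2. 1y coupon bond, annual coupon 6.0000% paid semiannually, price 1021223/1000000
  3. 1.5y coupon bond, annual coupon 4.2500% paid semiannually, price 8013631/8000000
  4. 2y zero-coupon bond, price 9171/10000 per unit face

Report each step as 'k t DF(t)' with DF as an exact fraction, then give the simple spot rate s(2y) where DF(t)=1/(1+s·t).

1 1/2 1983/2000
2 1 4813/5000
3 3/2 4701/5000
4 2 9171/10000
s(2y) = (1/(9171/10000) − 1)/(2) = 829/18342 ≈ 4.5197%

step 1 [0.5y] bond c/2=13/800: DF=(1612179/1600000 − 13/800·(0))/(1+13/800) = 1983/2000 ≈ 0.991500
step 2 [1y] bond c/2=3/100: DF=(1021223/1000000 − 3/100·(0.991500))/(1+3/100) = 4813/5000 ≈ 0.962600
step 3 [1.5y] bond c/2=17/800: DF=(8013631/8000000 − 17/800·(0.991500+0.962600))/(1+17/800) = 4701/5000 ≈ 0.940200
step 4 [2y] zero: DF = P = 9171/10000 ≈ 0.917100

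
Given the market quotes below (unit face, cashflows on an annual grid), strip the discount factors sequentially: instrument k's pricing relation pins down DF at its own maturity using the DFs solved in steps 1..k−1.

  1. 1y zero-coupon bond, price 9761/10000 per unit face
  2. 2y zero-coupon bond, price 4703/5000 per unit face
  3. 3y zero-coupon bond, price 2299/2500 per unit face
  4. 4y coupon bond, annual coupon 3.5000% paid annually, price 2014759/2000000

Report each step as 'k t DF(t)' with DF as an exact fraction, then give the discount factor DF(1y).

step 1 [1y] zero: DF = P = 9761/10000 ≈ 0.976100
step 2 [2y] zero: DF = P = 4703/5000 ≈ 0.940600
step 3 [3y] zero: DF = P = 2299/2500 ≈ 0.919600
step 4 [4y] bond c/1=7/200: DF=(2014759/2000000 − 7/200·(0.976100+0.940600+0.919600))/(1+7/200) = 4387/5000 ≈ 0.877400

1 1 9761/10000
2 2 4703/5000
3 3 2299/2500
4 4 4387/5000
DF(1y) = 9761/10000 ≈ 0.976100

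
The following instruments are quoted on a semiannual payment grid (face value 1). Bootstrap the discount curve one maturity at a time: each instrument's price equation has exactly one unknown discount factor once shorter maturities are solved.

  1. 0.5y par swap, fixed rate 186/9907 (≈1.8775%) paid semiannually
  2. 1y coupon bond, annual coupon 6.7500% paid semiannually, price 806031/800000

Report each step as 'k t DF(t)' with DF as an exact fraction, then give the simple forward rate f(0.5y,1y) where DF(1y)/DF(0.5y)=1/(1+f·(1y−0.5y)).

step 1 [0.5y] swap r/2=93/9907: DF=(1 − 93/9907·(0))/(1+93/9907) = 9907/10000 ≈ 0.990700
step 2 [1y] bond c/2=27/800: DF=(806031/800000 − 27/800·(0.990700))/(1+27/800) = 9423/10000 ≈ 0.942300

1 1/2 9907/10000
2 1 9423/10000
f(0.5y,1y) = ((9907/10000)/(9423/10000) − 1)/(1/2) = 968/9423 ≈ 10.2727%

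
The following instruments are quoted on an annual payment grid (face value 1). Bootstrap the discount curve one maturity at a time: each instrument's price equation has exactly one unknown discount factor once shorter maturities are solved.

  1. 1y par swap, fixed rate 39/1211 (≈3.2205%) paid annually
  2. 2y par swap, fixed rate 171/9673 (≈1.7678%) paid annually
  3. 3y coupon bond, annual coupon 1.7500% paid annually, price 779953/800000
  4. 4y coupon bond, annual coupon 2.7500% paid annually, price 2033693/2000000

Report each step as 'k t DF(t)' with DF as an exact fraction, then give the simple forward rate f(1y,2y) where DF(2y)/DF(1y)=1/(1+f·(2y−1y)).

1 1 1211/1250
2 2 4829/5000
3 3 9249/10000
4 4 9131/10000
f(1y,2y) = ((1211/1250)/(4829/5000) − 1)/(1) = 15/4829 ≈ 0.3106%

step 1 [1y] swap r/1=39/1211: DF=(1 − 39/1211·(0))/(1+39/1211) = 1211/1250 ≈ 0.968800
step 2 [2y] swap r/1=171/9673: DF=(1 − 171/9673·(0.968800))/(1+171/9673) = 4829/5000 ≈ 0.965800
step 3 [3y] bond c/1=7/400: DF=(779953/800000 − 7/400·(0.968800+0.965800))/(1+7/400) = 9249/10000 ≈ 0.924900
step 4 [4y] bond c/1=11/400: DF=(2033693/2000000 − 11/400·(0.968800+0.965800+0.924900))/(1+11/400) = 9131/10000 ≈ 0.913100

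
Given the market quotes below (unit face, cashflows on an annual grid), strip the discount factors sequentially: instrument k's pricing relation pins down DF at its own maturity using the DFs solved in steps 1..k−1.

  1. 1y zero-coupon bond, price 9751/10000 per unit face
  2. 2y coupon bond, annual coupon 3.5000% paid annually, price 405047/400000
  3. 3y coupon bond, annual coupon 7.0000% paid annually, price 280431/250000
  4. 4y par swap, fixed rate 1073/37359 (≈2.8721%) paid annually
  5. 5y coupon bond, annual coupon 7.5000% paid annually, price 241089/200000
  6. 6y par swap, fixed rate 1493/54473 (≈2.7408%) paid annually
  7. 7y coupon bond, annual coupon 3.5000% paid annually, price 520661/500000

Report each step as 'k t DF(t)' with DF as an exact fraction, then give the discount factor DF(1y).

1 1 9751/10000
2 2 4727/5000
3 3 9227/10000
4 4 8927/10000
5 5 8607/10000
6 6 8507/10000
7 7 8219/10000
DF(1y) = 9751/10000 ≈ 0.975100

step 1 [1y] zero: DF = P = 9751/10000 ≈ 0.975100
step 2 [2y] bond c/1=7/200: DF=(405047/400000 − 7/200·(0.975100))/(1+7/200) = 4727/5000 ≈ 0.945400
step 3 [3y] bond c/1=7/100: DF=(280431/250000 − 7/100·(0.975100+0.945400))/(1+7/100) = 9227/10000 ≈ 0.922700
step 4 [4y] swap r/1=1073/37359: DF=(1 − 1073/37359·(0.975100+0.945400+0.922700))/(1+1073/37359) = 8927/10000 ≈ 0.892700
step 5 [5y] bond c/1=3/40: DF=(241089/200000 − 3/40·(0.975100+0.945400+0.922700+0.892700))/(1+3/40) = 8607/10000 ≈ 0.860700
step 6 [6y] swap r/1=1493/54473: DF=(1 − 1493/54473·(0.975100+0.945400+0.922700+0.892700+0.860700))/(1+1493/54473) = 8507/10000 ≈ 0.850700
step 7 [7y] bond c/1=7/200: DF=(520661/500000 − 7/200·(0.975100+0.945400+0.922700+0.892700+0.860700+0.850700))/(1+7/200) = 8219/10000 ≈ 0.821900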